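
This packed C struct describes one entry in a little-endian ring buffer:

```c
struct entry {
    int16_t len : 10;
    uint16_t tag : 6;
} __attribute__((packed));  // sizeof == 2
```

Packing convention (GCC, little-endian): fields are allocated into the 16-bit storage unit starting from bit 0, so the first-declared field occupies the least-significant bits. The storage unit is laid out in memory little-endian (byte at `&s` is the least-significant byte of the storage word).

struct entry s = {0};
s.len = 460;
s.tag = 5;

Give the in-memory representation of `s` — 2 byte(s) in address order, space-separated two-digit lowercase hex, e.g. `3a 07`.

cc 15

len (10b) val=460 bits=0x1cc at bit 0: 0x01cc
tag (6b) val=5 bits=0x5 at bit 10: 0x15cc
word = 0x15cc → little-endian bytes:
  [0]=0xcc  [1]=0x15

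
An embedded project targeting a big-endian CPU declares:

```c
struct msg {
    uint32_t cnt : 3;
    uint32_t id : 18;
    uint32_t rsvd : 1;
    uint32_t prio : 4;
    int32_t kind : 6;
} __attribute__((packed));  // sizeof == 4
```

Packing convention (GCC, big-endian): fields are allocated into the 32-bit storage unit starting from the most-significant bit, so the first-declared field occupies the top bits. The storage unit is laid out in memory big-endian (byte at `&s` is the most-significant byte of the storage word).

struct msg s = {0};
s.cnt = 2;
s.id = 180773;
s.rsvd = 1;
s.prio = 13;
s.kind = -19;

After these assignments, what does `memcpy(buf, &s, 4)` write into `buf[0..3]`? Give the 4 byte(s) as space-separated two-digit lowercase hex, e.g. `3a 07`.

cnt (3b) val=2 bits=0x2 at bit 29: 0x40000000
id (18b) val=180773 bits=0x2c225 at bit 11: 0x56112800
rsvd (1b) val=1 bits=0x1 at bit 10: 0x56112c00
prio (4b) val=13 bits=0xd at bit 6: 0x56112f40
kind (6b) val=-19 bits=0x2d at bit 0: 0x56112f6d
word = 0x56112f6d → big-endian bytes:
  [0]=0x56  [1]=0x11  [2]=0x2f  [3]=0x6d

56 11 2f 6d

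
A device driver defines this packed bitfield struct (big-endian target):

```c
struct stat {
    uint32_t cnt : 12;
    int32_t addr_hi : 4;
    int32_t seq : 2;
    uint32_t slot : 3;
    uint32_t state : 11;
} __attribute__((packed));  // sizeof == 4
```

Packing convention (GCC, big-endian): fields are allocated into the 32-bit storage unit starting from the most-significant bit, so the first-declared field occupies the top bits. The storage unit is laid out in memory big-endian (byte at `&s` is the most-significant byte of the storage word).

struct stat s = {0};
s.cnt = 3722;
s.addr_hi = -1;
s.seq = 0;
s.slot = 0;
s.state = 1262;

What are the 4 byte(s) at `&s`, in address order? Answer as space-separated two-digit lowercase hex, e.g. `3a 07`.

e8 af 04 ee

cnt:12 = 3722 → 0xe8a << 20 → word 0xe8a00000
addr_hi:4 = -1 → 0xf << 16 → word 0xe8af0000
seq:2 = 0 → 0x0 << 14 → word 0xe8af0000
slot:3 = 0 → 0x0 << 11 → word 0xe8af0000
state:11 = 1262 → 0x4ee << 0 → word 0xe8af04ee
word = 0xe8af04ee → big-endian bytes:
  [0]=0xe8  [1]=0xaf  [2]=0x04  [3]=0xee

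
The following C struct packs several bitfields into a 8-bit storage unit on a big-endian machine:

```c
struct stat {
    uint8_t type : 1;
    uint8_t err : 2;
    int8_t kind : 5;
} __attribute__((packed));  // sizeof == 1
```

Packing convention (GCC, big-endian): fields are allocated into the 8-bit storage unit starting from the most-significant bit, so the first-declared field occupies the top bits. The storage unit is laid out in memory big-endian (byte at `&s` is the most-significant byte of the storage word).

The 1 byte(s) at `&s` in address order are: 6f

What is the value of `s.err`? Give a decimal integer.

[0]=0x6f (big-endian) → word 0x6f
type:1 @ bit 7 → (0x6f>>7)&0x1 = 0x0
err:2 @ bit 5 → (0x6f>>5)&0x3 = 0x3  ←
kind:5 @ bit 0 → (0x6f>>0)&0x1f = 0xf

3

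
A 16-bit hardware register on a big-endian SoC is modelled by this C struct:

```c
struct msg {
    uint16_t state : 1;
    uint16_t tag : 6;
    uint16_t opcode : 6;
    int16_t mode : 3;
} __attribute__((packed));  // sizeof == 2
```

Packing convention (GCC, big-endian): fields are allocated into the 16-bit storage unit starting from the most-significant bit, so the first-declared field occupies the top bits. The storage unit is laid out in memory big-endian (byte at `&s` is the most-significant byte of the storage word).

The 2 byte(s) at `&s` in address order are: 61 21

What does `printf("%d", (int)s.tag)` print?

[0]=0x61 [1]=0x21 (big-endian) → word 0x6121
state:1 @ bit 15 → (0x6121>>15)&0x1 = 0x0
tag:6 @ bit 9 → (0x6121>>9)&0x3f = 0x30  ←
opcode:6 @ bit 3 → (0x6121>>3)&0x3f = 0x24
mode:3 @ bit 0 → (0x6121>>0)&0x7 = 0x1

48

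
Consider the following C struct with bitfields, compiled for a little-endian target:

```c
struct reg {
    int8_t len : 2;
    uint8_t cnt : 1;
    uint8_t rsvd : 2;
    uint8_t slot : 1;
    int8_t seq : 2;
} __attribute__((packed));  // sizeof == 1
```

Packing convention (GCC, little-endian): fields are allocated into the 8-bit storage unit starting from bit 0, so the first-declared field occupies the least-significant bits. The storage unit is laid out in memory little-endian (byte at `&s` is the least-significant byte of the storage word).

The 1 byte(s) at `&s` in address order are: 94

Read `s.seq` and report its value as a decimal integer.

[0]=0x94 (little-endian) → word 0x94
len [0+:2] = (word>>0) & 0x3 = 0
cnt [2+:1] = (word>>2) & 0x1 = 1
rsvd [3+:2] = (word>>3) & 0x3 = 2
slot [5+:1] = (word>>5) & 0x1 = 0
seq [6+:2] = (word>>6) & 0x3 = 2  ←
seq signed 2b, MSB=1: 2 - 4 = -2

-2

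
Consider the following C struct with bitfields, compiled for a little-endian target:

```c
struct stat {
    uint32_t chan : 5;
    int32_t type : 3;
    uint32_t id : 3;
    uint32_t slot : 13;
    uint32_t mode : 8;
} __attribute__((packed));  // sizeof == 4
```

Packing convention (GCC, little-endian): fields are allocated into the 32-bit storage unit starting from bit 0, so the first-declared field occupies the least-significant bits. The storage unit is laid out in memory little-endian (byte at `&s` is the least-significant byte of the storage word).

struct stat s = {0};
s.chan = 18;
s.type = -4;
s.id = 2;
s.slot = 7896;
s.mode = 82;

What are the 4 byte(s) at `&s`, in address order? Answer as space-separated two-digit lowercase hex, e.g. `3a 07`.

92 c2 f6 52

chan:5 = 18 → 0x12 << 0 → word 0x00000012
type:3 = -4 → 0x4 << 5 → word 0x00000092
id:3 = 2 → 0x2 << 8 → word 0x00000292
slot:13 = 7896 → 0x1ed8 << 11 → word 0x00f6c292
mode:8 = 82 → 0x52 << 24 → word 0x52f6c292
word = 0x52f6c292 → little-endian bytes:
  [0]=0x92  [1]=0xc2  [2]=0xf6  [3]=0x52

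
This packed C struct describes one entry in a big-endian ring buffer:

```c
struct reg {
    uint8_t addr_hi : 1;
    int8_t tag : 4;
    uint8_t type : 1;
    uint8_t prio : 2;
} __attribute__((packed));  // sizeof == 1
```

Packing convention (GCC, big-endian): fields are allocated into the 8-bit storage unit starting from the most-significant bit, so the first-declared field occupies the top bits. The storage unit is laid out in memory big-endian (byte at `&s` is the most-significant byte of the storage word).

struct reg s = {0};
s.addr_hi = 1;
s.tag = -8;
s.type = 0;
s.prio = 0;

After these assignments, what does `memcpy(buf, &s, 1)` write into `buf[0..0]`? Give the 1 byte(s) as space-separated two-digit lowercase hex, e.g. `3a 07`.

c0

addr_hi (1b) val=1 bits=0x1 at bit 7: 0x80
tag (4b) val=-8 bits=0x8 at bit 3: 0xc0
type (1b) val=0 bits=0x0 at bit 2: 0xc0
prio (2b) val=0 bits=0x0 at bit 0: 0xc0
word = 0xc0 → big-endian bytes:
  [0]=0xc0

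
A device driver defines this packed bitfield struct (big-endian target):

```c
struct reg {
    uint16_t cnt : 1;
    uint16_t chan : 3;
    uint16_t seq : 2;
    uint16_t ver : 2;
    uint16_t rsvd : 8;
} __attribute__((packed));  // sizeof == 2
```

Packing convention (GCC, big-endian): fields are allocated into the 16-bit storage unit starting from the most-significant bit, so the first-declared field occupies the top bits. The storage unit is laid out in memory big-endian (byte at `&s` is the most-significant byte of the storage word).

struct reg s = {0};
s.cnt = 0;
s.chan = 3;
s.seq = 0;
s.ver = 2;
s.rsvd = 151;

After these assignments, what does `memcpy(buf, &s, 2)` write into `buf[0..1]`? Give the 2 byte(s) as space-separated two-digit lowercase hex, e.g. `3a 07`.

cnt:1 = 0 → 0x0 << 15 → word 0x0000
chan:3 = 3 → 0x3 << 12 → word 0x3000
seq:2 = 0 → 0x0 << 10 → word 0x3000
ver:2 = 2 → 0x2 << 8 → word 0x3200
rsvd:8 = 151 → 0x97 << 0 → word 0x3297
word = 0x3297 → big-endian bytes:
  [0]=0x32  [1]=0x97

32 97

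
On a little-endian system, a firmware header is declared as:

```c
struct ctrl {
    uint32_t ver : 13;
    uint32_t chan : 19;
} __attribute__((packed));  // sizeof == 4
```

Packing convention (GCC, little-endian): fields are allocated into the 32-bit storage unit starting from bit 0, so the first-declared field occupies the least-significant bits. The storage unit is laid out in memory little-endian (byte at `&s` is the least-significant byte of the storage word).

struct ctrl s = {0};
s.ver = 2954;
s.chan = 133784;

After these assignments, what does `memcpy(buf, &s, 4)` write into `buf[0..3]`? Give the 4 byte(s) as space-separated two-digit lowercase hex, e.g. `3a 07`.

8a 0b 53 41

ver:13 = 2954 → 0xb8a << 0 → word 0x00000b8a
chan:19 = 133784 → 0x20a98 << 13 → word 0x41530b8a
word = 0x41530b8a → little-endian bytes:
  [0]=0x8a  [1]=0x0b  [2]=0x53  [3]=0x41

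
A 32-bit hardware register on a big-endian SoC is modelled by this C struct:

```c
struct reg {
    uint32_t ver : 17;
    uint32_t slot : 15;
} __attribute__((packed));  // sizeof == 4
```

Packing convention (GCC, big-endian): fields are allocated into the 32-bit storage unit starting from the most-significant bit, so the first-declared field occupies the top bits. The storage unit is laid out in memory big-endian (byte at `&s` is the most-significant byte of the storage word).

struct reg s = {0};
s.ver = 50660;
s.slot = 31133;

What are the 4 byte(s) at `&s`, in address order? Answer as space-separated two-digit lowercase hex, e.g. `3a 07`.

[15+:17] ver=50660 & 0x1ffff = 0xc5e4; word=0x62f20000
[0+:15] slot=31133 & 0x7fff = 0x799d; word=0x62f2799d
word = 0x62f2799d → big-endian bytes:
  [0]=0x62  [1]=0xf2  [2]=0x79  [3]=0x9d

62 f2 79 9d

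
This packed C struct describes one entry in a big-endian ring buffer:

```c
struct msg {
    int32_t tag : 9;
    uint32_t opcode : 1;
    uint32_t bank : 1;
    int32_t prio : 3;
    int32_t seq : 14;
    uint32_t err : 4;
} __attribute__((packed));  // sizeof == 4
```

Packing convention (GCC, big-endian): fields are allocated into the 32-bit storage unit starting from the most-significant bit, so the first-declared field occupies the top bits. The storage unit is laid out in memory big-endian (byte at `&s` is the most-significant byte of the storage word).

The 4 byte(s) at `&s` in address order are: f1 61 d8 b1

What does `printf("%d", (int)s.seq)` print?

7563

[0]=0xf1 [1]=0x61 [2]=0xd8 [3]=0xb1 (big-endian) → word 0xf161d8b1
tag:9 @ bit 23 → (0xf161d8b1>>23)&0x1ff = 0x1e2
opcode:1 @ bit 22 → (0xf161d8b1>>22)&0x1 = 0x1
bank:1 @ bit 21 → (0xf161d8b1>>21)&0x1 = 0x1
prio:3 @ bit 18 → (0xf161d8b1>>18)&0x7 = 0x0
seq:14 @ bit 4 → (0xf161d8b1>>4)&0x3fff = 0x1d8b  ←
err:4 @ bit 0 → (0xf161d8b1>>0)&0xf = 0x1
seq signed 14b, MSB=0: value = 7563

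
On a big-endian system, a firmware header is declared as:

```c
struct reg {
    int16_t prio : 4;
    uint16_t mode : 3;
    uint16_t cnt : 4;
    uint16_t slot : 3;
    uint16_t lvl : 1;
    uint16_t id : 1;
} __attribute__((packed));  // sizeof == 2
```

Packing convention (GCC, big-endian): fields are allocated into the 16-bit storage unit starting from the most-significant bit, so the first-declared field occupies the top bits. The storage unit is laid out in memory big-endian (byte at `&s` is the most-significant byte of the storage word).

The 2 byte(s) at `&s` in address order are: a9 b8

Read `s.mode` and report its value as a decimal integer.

[0]=0xa9 [1]=0xb8 (big-endian) → word 0xa9b8
prio:4 @ bit 12 → (0xa9b8>>12)&0xf = 0xa
mode:3 @ bit 9 → (0xa9b8>>9)&0x7 = 0x4  ←
cnt:4 @ bit 5 → (0xa9b8>>5)&0xf = 0xd
slot:3 @ bit 2 → (0xa9b8>>2)&0x7 = 0x6
lvl:1 @ bit 1 → (0xa9b8>>1)&0x1 = 0x0
id:1 @ bit 0 → (0xa9b8>>0)&0x1 = 0x0

4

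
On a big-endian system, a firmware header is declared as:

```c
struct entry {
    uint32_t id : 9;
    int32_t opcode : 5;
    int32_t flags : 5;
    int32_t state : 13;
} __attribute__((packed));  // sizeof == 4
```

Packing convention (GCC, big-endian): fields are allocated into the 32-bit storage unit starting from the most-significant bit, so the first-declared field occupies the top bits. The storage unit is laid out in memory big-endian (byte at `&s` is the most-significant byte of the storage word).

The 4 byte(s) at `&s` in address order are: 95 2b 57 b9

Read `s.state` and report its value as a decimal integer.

-2119

[0]=0x95 [1]=0x2b [2]=0x57 [3]=0xb9 (big-endian) → word 0x952b57b9
id [23+:9] = (word>>23) & 0x1ff = 298
opcode [18+:5] = (word>>18) & 0x1f = 10
flags [13+:5] = (word>>13) & 0x1f = 26
state [0+:13] = (word>>0) & 0x1fff = 6073  ←
state signed 13b, MSB=1: 6073 - 8192 = -2119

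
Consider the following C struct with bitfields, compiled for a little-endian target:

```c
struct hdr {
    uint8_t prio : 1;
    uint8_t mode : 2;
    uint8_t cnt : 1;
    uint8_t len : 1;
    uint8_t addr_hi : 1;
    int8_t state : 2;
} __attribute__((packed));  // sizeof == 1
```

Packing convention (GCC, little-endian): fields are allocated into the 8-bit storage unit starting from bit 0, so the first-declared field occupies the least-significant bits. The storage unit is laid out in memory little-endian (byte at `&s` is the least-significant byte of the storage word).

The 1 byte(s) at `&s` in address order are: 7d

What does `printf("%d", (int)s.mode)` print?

2

[0]=0x7d (little-endian) → word 0x7d
prio:1 @ bit 0 → (0x7d>>0)&0x1 = 0x1
mode:2 @ bit 1 → (0x7d>>1)&0x3 = 0x2  ←
cnt:1 @ bit 3 → (0x7d>>3)&0x1 = 0x1
len:1 @ bit 4 → (0x7d>>4)&0x1 = 0x1
addr_hi:1 @ bit 5 → (0x7d>>5)&0x1 = 0x1
state:2 @ bit 6 → (0x7d>>6)&0x3 = 0x1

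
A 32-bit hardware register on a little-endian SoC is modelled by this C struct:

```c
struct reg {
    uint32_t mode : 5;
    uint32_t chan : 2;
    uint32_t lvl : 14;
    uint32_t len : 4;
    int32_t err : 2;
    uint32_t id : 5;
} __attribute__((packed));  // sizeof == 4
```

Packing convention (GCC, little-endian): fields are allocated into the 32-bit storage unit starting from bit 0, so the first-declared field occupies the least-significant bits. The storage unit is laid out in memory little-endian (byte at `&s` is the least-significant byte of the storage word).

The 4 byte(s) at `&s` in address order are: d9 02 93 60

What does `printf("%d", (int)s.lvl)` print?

9733

[0]=0xd9 [1]=0x02 [2]=0x93 [3]=0x60 (little-endian) → word 0x609302d9
mode [0+:5] = (word>>0) & 0x1f = 25
chan [5+:2] = (word>>5) & 0x3 = 2
lvl [7+:14] = (word>>7) & 0x3fff = 9733  ←
len [21+:4] = (word>>21) & 0xf = 4
err [25+:2] = (word>>25) & 0x3 = 0
id [27+:5] = (word>>27) & 0x1f = 12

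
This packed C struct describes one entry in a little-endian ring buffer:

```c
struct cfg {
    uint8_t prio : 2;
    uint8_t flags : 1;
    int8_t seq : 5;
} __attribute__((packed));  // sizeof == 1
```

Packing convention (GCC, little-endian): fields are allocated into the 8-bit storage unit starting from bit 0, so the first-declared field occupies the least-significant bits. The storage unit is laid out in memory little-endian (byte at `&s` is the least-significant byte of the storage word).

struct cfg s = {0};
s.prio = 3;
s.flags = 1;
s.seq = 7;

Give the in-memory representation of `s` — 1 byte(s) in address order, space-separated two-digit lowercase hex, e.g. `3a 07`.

3f

prio:2 = 3 → 0x3 << 0 → word 0x03
flags:1 = 1 → 0x1 << 2 → word 0x07
seq:5 = 7 → 0x7 << 3 → word 0x3f
word = 0x3f → little-endian bytes:
  [0]=0x3f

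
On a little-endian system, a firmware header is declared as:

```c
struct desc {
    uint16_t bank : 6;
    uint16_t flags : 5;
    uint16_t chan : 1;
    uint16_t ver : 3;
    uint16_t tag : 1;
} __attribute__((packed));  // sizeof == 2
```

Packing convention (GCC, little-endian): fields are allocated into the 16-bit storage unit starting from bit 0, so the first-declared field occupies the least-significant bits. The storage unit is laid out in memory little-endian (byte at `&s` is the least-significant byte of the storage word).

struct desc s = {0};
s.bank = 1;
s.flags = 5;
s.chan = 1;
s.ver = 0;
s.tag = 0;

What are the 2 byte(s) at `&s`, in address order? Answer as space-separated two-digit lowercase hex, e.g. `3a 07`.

41 09

[0+:6] bank=1 & 0x3f = 0x1; word=0x0001
[6+:5] flags=5 & 0x1f = 0x5; word=0x0141
[11+:1] chan=1 & 0x1 = 0x1; word=0x0941
[12+:3] ver=0 & 0x7 = 0x0; word=0x0941
[15+:1] tag=0 & 0x1 = 0x0; word=0x0941
word = 0x0941 → little-endian bytes:
  [0]=0x41  [1]=0x09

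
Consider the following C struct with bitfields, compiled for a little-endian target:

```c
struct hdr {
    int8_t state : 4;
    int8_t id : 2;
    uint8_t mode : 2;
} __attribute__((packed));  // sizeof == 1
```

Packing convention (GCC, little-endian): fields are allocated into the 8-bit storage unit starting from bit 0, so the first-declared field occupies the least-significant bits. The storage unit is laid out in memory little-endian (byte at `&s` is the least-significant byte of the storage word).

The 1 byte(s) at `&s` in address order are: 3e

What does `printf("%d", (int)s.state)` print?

[0]=0x3e (little-endian) → word 0x3e
state:4 @ bit 0 → (0x3e>>0)&0xf = 0xe  ←
id:2 @ bit 4 → (0x3e>>4)&0x3 = 0x3
mode:2 @ bit 6 → (0x3e>>6)&0x3 = 0x0
state signed 4b, MSB=1: 14 - 16 = -2

-2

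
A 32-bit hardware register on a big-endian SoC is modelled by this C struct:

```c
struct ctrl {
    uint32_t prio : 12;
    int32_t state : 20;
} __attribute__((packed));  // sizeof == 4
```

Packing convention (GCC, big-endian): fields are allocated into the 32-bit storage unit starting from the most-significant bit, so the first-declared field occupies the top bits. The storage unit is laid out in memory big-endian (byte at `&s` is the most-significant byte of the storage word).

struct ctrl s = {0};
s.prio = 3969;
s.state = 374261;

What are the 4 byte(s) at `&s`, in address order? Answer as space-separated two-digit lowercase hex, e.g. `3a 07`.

prio:12 = 3969 → 0xf81 << 20 → word 0xf8100000
state:20 = 374261 → 0x5b5f5 << 0 → word 0xf815b5f5
word = 0xf815b5f5 → big-endian bytes:
  [0]=0xf8  [1]=0x15  [2]=0xb5  [3]=0xf5

f8 15 b5 f5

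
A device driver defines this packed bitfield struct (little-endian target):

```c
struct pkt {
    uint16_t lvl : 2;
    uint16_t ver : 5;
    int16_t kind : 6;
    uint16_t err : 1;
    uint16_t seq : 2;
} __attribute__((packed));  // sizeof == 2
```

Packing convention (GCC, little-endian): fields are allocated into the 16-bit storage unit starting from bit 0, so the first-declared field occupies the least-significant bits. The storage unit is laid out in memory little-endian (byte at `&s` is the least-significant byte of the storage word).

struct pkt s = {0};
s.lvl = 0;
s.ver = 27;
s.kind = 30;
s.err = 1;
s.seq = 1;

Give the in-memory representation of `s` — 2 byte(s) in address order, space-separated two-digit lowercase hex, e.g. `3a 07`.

lvl:2 = 0 → 0x0 << 0 → word 0x0000
ver:5 = 27 → 0x1b << 2 → word 0x006c
kind:6 = 30 → 0x1e << 7 → word 0x0f6c
err:1 = 1 → 0x1 << 13 → word 0x2f6c
seq:2 = 1 → 0x1 << 14 → word 0x6f6c
word = 0x6f6c → little-endian bytes:
  [0]=0x6c  [1]=0x6f

6c 6f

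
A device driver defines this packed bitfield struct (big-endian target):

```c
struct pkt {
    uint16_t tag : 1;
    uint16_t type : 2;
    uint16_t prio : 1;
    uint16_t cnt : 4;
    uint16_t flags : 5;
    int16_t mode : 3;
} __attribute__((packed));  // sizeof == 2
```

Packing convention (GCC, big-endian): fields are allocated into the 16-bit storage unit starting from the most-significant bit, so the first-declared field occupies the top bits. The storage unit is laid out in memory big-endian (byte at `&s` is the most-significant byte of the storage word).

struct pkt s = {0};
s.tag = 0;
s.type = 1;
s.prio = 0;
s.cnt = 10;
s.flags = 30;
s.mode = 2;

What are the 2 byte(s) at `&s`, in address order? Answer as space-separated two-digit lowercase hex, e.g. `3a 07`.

tag:1 = 0 → 0x0 << 15 → word 0x0000
type:2 = 1 → 0x1 << 13 → word 0x2000
prio:1 = 0 → 0x0 << 12 → word 0x2000
cnt:4 = 10 → 0xa << 8 → word 0x2a00
flags:5 = 30 → 0x1e << 3 → word 0x2af0
mode:3 = 2 → 0x2 << 0 → word 0x2af2
word = 0x2af2 → big-endian bytes:
  [0]=0x2a  [1]=0xf2

2a f2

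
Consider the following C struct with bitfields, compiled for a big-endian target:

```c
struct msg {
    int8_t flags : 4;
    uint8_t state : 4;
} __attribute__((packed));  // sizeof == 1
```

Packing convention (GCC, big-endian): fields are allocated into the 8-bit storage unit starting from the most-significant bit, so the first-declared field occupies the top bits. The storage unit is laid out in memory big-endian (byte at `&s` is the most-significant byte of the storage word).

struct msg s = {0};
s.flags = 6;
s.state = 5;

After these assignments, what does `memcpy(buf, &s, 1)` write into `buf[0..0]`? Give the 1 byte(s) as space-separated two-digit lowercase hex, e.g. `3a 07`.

flags (4b) val=6 bits=0x6 at bit 4: 0x60
state (4b) val=5 bits=0x5 at bit 0: 0x65
word = 0x65 → big-endian bytes:
  [0]=0x65

65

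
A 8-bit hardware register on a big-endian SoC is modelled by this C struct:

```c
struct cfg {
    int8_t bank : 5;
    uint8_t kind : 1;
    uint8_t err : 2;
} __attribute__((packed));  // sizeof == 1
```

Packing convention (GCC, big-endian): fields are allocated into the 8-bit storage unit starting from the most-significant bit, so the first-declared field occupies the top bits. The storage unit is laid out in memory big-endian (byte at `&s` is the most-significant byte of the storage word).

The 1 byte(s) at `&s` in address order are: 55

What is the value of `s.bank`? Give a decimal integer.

10

[0]=0x55 (big-endian) → word 0x55
bank [3+:5] = (word>>3) & 0x1f = 10  ←
kind [2+:1] = (word>>2) & 0x1 = 1
err [0+:2] = (word>>0) & 0x3 = 1
bank signed 5b, MSB=0: value = 10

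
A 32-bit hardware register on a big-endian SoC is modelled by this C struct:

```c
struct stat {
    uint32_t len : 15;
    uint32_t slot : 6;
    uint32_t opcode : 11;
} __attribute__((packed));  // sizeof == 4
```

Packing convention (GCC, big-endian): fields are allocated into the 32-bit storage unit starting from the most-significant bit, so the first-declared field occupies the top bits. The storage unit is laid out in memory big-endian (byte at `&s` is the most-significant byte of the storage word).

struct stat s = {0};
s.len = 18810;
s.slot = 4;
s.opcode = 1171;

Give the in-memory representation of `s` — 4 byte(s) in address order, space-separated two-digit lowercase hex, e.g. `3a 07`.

92 f4 24 93

[17+:15] len=18810 & 0x7fff = 0x497a; word=0x92f40000
[11+:6] slot=4 & 0x3f = 0x4; word=0x92f42000
[0+:11] opcode=1171 & 0x7ff = 0x493; word=0x92f42493
word = 0x92f42493 → big-endian bytes:
  [0]=0x92  [1]=0xf4  [2]=0x24  [3]=0x93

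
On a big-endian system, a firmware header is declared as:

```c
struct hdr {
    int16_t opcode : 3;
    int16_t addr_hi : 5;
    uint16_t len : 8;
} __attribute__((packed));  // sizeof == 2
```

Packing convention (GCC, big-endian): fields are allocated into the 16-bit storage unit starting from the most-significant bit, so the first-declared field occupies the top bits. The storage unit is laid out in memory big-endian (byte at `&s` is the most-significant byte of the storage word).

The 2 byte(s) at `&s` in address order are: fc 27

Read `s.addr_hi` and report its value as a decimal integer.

[0]=0xfc [1]=0x27 (big-endian) → word 0xfc27
opcode:3 @ bit 13 → (0xfc27>>13)&0x7 = 0x7
addr_hi:5 @ bit 8 → (0xfc27>>8)&0x1f = 0x1c  ←
len:8 @ bit 0 → (0xfc27>>0)&0xff = 0x27
addr_hi signed 5b, MSB=1: 28 - 32 = -4

-4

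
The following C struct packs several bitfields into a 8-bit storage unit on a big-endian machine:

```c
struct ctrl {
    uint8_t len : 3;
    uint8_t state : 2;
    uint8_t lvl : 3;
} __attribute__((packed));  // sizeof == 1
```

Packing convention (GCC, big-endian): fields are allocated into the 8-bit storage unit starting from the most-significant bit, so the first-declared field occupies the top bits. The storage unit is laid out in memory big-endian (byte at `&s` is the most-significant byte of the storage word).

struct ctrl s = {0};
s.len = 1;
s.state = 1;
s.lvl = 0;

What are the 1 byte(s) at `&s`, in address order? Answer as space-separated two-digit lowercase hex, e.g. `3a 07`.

28

len (3b) val=1 bits=0x1 at bit 5: 0x20
state (2b) val=1 bits=0x1 at bit 3: 0x28
lvl (3b) val=0 bits=0x0 at bit 0: 0x28
word = 0x28 → big-endian bytes:
  [0]=0x28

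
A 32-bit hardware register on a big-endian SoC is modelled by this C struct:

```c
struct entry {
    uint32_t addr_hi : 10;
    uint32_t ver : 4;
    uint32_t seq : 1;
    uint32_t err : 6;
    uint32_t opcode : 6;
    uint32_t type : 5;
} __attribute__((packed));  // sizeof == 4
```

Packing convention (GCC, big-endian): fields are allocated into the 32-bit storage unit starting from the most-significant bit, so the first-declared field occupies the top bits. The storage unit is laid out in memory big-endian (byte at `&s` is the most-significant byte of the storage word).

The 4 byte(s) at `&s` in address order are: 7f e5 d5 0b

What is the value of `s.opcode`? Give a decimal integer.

[0]=0x7f [1]=0xe5 [2]=0xd5 [3]=0x0b (big-endian) → word 0x7fe5d50b
addr_hi:10 @ bit 22 → (0x7fe5d50b>>22)&0x3ff = 0x1ff
ver:4 @ bit 18 → (0x7fe5d50b>>18)&0xf = 0x9
seq:1 @ bit 17 → (0x7fe5d50b>>17)&0x1 = 0x0
err:6 @ bit 11 → (0x7fe5d50b>>11)&0x3f = 0x3a
opcode:6 @ bit 5 → (0x7fe5d50b>>5)&0x3f = 0x28  ←
type:5 @ bit 0 → (0x7fe5d50b>>0)&0x1f = 0xb

40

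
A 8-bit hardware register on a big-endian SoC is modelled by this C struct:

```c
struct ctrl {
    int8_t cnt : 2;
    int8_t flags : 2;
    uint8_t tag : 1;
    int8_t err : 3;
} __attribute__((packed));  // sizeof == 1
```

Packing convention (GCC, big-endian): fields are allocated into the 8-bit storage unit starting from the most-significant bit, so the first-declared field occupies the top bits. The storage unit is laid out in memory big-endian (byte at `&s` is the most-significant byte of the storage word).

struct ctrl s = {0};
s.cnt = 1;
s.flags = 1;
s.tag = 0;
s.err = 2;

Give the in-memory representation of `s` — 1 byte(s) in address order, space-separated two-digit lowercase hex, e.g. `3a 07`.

52

[6+:2] cnt=1 & 0x3 = 0x1; word=0x40
[4+:2] flags=1 & 0x3 = 0x1; word=0x50
[3+:1] tag=0 & 0x1 = 0x0; word=0x50
[0+:3] err=2 & 0x7 = 0x2; word=0x52
word = 0x52 → big-endian bytes:
  [0]=0x52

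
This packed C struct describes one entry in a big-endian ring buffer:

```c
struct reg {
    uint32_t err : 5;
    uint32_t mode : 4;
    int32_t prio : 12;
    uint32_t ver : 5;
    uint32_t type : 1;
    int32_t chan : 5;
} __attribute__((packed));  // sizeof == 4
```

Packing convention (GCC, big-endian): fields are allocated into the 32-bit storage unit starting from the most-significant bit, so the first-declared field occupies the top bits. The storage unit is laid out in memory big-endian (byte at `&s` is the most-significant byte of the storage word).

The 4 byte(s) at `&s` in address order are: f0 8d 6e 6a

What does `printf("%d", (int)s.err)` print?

30

[0]=0xf0 [1]=0x8d [2]=0x6e [3]=0x6a (big-endian) → word 0xf08d6e6a
err [27+:5] = (word>>27) & 0x1f = 30  ←
mode [23+:4] = (word>>23) & 0xf = 1
prio [11+:12] = (word>>11) & 0xfff = 429
ver [6+:5] = (word>>6) & 0x1f = 25
type [5+:1] = (word>>5) & 0x1 = 1
chan [0+:5] = (word>>0) & 0x1f = 10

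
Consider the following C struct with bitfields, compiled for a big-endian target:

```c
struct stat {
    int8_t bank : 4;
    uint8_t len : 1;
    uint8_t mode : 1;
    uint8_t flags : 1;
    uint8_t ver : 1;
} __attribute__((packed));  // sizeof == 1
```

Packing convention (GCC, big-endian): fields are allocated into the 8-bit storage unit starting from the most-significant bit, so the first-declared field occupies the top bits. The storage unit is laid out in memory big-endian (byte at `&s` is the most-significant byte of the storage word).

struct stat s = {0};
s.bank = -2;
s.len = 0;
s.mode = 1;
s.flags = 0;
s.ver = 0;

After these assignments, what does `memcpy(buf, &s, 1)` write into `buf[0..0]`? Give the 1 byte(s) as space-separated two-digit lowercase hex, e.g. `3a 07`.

[4+:4] bank=-2 & 0xf = 0xe; word=0xe0
[3+:1] len=0 & 0x1 = 0x0; word=0xe0
[2+:1] mode=1 & 0x1 = 0x1; word=0xe4
[1+:1] flags=0 & 0x1 = 0x0; word=0xe4
[0+:1] ver=0 & 0x1 = 0x0; word=0xe4
word = 0xe4 → big-endian bytes:
  [0]=0xe4

e4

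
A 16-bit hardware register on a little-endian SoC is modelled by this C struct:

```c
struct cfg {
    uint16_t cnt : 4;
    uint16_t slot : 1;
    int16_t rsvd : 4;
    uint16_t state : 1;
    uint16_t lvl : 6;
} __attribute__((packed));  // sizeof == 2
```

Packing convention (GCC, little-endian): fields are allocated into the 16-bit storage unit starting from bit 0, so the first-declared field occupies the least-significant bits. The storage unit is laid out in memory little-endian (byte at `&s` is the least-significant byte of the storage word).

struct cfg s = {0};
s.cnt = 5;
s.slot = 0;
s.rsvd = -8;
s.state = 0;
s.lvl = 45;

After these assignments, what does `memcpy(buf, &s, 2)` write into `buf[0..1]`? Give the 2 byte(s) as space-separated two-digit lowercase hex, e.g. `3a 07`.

05 b5

cnt (4b) val=5 bits=0x5 at bit 0: 0x0005
slot (1b) val=0 bits=0x0 at bit 4: 0x0005
rsvd (4b) val=-8 bits=0x8 at bit 5: 0x0105
state (1b) val=0 bits=0x0 at bit 9: 0x0105
lvl (6b) val=45 bits=0x2d at bit 10: 0xb505
word = 0xb505 → little-endian bytes:
  [0]=0x05  [1]=0xb5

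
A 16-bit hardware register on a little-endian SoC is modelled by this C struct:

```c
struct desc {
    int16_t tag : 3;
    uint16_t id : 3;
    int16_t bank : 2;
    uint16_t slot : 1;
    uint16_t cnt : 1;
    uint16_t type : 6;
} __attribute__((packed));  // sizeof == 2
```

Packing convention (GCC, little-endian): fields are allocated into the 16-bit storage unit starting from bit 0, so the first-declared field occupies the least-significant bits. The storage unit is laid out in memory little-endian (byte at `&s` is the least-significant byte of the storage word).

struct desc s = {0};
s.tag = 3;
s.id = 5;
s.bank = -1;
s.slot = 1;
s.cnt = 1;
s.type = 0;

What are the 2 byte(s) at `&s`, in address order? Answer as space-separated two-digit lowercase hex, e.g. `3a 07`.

[0+:3] tag=3 & 0x7 = 0x3; word=0x0003
[3+:3] id=5 & 0x7 = 0x5; word=0x002b
[6+:2] bank=-1 & 0x3 = 0x3; word=0x00eb
[8+:1] slot=1 & 0x1 = 0x1; word=0x01eb
[9+:1] cnt=1 & 0x1 = 0x1; word=0x03eb
[10+:6] type=0 & 0x3f = 0x0; word=0x03eb
word = 0x03eb → little-endian bytes:
  [0]=0xeb  [1]=0x03

eb 03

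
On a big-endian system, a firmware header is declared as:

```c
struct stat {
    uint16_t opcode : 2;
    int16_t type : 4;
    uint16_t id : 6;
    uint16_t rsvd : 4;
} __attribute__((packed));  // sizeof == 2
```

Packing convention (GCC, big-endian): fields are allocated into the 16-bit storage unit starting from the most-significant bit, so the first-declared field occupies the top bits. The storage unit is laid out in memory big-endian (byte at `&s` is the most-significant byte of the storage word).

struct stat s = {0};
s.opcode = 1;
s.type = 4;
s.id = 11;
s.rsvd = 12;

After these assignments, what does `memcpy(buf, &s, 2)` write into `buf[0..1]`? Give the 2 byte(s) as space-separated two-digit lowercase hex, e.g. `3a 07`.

opcode:2 = 1 → 0x1 << 14 → word 0x4000
type:4 = 4 → 0x4 << 10 → word 0x5000
id:6 = 11 → 0xb << 4 → word 0x50b0
rsvd:4 = 12 → 0xc << 0 → word 0x50bc
word = 0x50bc → big-endian bytes:
  [0]=0x50  [1]=0xbc

50 bc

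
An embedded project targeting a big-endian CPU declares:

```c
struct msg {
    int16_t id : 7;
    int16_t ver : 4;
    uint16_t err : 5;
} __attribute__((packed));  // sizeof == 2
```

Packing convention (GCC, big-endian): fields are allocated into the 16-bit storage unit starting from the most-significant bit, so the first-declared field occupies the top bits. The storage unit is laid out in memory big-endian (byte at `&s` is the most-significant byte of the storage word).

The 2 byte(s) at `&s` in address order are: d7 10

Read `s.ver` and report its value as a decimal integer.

[0]=0xd7 [1]=0x10 (big-endian) → word 0xd710
id [9+:7] = (word>>9) & 0x7f = 107
ver [5+:4] = (word>>5) & 0xf = 8  ←
err [0+:5] = (word>>0) & 0x1f = 16
ver signed 4b, MSB=1: 8 - 16 = -8

-8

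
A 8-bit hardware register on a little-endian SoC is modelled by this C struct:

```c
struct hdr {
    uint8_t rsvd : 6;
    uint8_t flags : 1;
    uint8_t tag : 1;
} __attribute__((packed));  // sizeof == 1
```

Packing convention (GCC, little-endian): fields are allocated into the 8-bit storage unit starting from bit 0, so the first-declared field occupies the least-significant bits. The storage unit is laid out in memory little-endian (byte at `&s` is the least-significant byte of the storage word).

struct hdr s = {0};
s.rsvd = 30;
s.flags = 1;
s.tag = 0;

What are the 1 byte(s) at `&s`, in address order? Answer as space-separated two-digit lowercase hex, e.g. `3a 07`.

rsvd (6b) val=30 bits=0x1e at bit 0: 0x1e
flags (1b) val=1 bits=0x1 at bit 6: 0x5e
tag (1b) val=0 bits=0x0 at bit 7: 0x5e
word = 0x5e → little-endian bytes:
  [0]=0x5e

5e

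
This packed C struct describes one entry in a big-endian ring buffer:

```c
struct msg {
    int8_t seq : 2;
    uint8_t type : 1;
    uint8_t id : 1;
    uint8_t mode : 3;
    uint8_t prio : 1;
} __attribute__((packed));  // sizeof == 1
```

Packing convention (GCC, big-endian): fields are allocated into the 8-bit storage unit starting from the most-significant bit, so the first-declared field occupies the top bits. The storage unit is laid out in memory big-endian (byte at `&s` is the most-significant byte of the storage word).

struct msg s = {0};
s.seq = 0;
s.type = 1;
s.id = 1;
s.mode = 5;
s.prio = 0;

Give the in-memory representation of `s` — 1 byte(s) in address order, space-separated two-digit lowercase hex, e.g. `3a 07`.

3a

seq (2b) val=0 bits=0x0 at bit 6: 0x00
type (1b) val=1 bits=0x1 at bit 5: 0x20
id (1b) val=1 bits=0x1 at bit 4: 0x30
mode (3b) val=5 bits=0x5 at bit 1: 0x3a
prio (1b) val=0 bits=0x0 at bit 0: 0x3a
word = 0x3a → big-endian bytes:
  [0]=0x3a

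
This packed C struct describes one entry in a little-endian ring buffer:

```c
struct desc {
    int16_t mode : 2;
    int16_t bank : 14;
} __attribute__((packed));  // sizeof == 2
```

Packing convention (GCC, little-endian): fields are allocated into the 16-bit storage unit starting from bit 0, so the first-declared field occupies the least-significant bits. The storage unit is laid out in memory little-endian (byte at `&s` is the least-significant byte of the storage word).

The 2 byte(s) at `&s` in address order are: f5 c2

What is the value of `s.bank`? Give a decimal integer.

[0]=0xf5 [1]=0xc2 (little-endian) → word 0xc2f5
mode:2 @ bit 0 → (0xc2f5>>0)&0x3 = 0x1
bank:14 @ bit 2 → (0xc2f5>>2)&0x3fff = 0x30bd  ←
bank signed 14b, MSB=1: 12477 - 16384 = -3907

-3907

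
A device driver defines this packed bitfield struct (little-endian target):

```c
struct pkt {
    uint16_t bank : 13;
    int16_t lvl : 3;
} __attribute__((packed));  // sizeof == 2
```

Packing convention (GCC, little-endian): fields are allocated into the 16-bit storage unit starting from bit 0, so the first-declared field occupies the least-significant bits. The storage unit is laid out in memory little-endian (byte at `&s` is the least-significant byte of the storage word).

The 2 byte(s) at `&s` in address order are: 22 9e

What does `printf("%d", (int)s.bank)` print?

7714

[0]=0x22 [1]=0x9e (little-endian) → word 0x9e22
bank [0+:13] = (word>>0) & 0x1fff = 7714  ←
lvl [13+:3] = (word>>13) & 0x7 = 4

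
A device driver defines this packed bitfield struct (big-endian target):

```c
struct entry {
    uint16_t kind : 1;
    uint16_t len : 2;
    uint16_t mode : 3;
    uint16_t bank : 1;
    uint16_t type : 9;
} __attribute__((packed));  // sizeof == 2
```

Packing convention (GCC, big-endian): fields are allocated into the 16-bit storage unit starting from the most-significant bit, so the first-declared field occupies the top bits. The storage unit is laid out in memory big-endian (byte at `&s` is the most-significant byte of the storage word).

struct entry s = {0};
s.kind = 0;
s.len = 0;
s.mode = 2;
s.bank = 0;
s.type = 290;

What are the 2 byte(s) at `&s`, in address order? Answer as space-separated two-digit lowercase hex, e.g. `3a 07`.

09 22

[15+:1] kind=0 & 0x1 = 0x0; word=0x0000
[13+:2] len=0 & 0x3 = 0x0; word=0x0000
[10+:3] mode=2 & 0x7 = 0x2; word=0x0800
[9+:1] bank=0 & 0x1 = 0x0; word=0x0800
[0+:9] type=290 & 0x1ff = 0x122; word=0x0922
word = 0x0922 → big-endian bytes:
  [0]=0x09  [1]=0x22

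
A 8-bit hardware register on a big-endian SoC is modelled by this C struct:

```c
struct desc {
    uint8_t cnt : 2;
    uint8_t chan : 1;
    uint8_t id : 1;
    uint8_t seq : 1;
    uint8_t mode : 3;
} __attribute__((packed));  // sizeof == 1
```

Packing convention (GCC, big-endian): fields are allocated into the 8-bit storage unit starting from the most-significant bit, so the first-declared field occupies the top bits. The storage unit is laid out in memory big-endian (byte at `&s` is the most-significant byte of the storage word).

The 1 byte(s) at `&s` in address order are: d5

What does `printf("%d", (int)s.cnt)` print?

[0]=0xd5 (big-endian) → word 0xd5
cnt:2 @ bit 6 → (0xd5>>6)&0x3 = 0x3  ←
chan:1 @ bit 5 → (0xd5>>5)&0x1 = 0x0
id:1 @ bit 4 → (0xd5>>4)&0x1 = 0x1
seq:1 @ bit 3 → (0xd5>>3)&0x1 = 0x0
mode:3 @ bit 0 → (0xd5>>0)&0x7 = 0x5

3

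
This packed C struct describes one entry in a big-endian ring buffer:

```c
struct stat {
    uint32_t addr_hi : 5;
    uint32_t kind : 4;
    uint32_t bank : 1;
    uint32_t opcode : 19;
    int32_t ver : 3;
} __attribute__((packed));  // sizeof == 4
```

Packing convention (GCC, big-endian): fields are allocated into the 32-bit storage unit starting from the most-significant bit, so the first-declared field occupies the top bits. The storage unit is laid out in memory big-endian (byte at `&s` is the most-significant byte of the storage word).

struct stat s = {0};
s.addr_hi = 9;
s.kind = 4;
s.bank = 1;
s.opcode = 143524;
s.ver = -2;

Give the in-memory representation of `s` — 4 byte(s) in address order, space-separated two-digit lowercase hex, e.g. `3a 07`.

addr_hi (5b) val=9 bits=0x9 at bit 27: 0x48000000
kind (4b) val=4 bits=0x4 at bit 23: 0x4a000000
bank (1b) val=1 bits=0x1 at bit 22: 0x4a400000
opcode (19b) val=143524 bits=0x230a4 at bit 3: 0x4a518520
ver (3b) val=-2 bits=0x6 at bit 0: 0x4a518526
word = 0x4a518526 → big-endian bytes:
  [0]=0x4a  [1]=0x51  [2]=0x85  [3]=0x26

4a 51 85 26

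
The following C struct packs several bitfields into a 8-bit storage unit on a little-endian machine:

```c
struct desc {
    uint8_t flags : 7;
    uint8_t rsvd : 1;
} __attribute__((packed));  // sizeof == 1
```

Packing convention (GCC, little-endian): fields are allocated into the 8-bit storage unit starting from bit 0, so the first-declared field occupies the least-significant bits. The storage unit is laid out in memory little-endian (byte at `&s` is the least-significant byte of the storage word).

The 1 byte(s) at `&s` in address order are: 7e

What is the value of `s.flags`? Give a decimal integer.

126

[0]=0x7e (little-endian) → word 0x7e
flags:7 @ bit 0 → (0x7e>>0)&0x7f = 0x7e  ←
rsvd:1 @ bit 7 → (0x7e>>7)&0x1 = 0x0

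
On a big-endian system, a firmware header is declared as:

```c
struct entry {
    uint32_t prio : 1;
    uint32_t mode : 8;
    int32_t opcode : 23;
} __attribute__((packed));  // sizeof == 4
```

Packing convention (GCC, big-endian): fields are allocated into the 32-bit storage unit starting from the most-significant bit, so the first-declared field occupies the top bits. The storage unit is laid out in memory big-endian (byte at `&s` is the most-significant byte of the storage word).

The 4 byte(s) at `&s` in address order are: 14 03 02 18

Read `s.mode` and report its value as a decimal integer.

[0]=0x14 [1]=0x03 [2]=0x02 [3]=0x18 (big-endian) → word 0x14030218
prio [31+:1] = (word>>31) & 0x1 = 0
mode [23+:8] = (word>>23) & 0xff = 40  ←
opcode [0+:23] = (word>>0) & 0x7fffff = 197144

40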